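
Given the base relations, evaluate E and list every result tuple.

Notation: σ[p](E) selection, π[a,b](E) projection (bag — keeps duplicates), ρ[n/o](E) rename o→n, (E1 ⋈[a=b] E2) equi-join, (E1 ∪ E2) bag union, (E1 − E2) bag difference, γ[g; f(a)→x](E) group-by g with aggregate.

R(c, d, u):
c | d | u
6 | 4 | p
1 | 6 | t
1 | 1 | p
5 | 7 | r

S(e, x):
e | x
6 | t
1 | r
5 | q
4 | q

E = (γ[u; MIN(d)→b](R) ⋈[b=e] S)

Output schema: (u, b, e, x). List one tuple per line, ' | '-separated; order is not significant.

Row counts bottom-up:
  R → 4
  γ[u; MIN(d)→b](R) → 3
  S → 4
  (γ[u; MIN(d)→b](R) ⋈[b=e] S) → 2

== RESULT ==
u | b | e | x
p | 1 | 1 | r
t | 6 | 6 | t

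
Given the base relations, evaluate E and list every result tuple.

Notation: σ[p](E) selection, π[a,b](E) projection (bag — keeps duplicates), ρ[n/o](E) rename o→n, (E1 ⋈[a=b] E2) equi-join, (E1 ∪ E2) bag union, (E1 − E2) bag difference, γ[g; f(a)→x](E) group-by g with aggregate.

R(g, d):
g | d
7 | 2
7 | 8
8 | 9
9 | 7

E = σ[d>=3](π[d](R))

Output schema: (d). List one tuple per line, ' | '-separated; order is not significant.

Subexpression sizes:
  R → 4
  π[d](R) → 4
  σ[d>=3](π[d](R)) → 3

== RESULT ==
d
7
8
9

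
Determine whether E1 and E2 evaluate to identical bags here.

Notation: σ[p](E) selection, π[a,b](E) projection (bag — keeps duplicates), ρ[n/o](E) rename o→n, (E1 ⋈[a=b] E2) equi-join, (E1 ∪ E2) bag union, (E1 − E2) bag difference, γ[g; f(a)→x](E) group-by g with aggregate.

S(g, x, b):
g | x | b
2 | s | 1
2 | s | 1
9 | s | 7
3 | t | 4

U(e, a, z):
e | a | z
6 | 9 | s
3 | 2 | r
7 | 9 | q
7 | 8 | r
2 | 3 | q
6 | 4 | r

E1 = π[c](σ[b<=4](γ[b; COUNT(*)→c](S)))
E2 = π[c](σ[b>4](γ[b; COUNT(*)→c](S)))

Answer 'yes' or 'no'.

E1 row counts bottom-up:
  S → 4
  γ[b; COUNT(*)→c](S) → 3
  σ[b<=4](γ[b; COUNT(*)→c](S)) → 2
  π[c](σ[b<=4](γ[b; COUNT(*)→c](S))) → 2
E2 row counts bottom-up:
  S → 4
  γ[b; COUNT(*)→c](S) → 3
  σ[b>4](γ[b; COUNT(*)→c](S)) → 1
  π[c](σ[b>4](γ[b; COUNT(*)→c](S))) → 1

E1 result:
c
1
2
E2 result:
c
1
Witness: (2,) appears 1× in E1 but 0× in E2.

no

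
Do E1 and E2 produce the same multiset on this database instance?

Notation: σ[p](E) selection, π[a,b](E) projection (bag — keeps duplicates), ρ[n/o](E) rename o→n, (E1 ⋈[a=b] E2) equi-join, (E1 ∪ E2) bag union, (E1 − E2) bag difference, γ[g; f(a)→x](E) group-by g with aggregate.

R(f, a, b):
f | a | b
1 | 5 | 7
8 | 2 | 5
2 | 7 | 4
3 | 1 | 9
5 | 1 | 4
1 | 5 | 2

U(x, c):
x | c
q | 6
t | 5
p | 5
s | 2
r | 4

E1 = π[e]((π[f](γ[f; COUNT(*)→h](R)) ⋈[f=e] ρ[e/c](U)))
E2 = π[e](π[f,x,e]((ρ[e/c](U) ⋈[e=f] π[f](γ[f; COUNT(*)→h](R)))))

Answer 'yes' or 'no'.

E1 subexpression sizes:
  R → 6
  γ[f; COUNT(*)→h](R) → 5
  π[f](γ[f; COUNT(*)→h](R)) → 5
  U → 5
  ρ[e/c](U) → 5
  (π[f](γ[f; COUNT(*)→h](R)) ⋈[f=e] ρ[e/c](U)) → 3
  π[e]((π[f](γ[f; COUNT(*)→h](R)) ⋈[f=e] ρ[e/c](U))) → 3
E2 subexpression sizes:
  U → 5
  ρ[e/c](U) → 5
  R → 6
  γ[f; COUNT(*)→h](R) → 5
  π[f](γ[f; COUNT(*)→h](R)) → 5
  (ρ[e/c](U) ⋈[e=f] π[f](γ[f; COUNT(*)→h](R))) → 3
  π[f,x,e]((ρ[e/c](U) ⋈[e=f] π[f](γ[f; COUNT(*)→h](R)))) → 3
  π[e](π[f,x,e]((ρ[e/c](U) ⋈[e=f] π[f](γ[f; COUNT(*)→h](R))))) → 3

E1 and E2 produce the same multiset:
e
2
5
5

yes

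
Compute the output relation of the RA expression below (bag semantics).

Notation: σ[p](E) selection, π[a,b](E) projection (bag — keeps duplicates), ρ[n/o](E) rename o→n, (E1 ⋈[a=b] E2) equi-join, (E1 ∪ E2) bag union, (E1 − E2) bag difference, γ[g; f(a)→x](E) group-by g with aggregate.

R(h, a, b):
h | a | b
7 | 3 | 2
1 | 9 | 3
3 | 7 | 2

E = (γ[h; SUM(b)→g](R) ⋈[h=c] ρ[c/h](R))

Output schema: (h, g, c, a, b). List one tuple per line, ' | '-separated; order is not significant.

Stepwise |·|:
  R → 3
  γ[h; SUM(b)→g](R) → 3
  R → 3
  ρ[c/h](R) → 3
  (γ[h; SUM(b)→g](R) ⋈[h=c] ρ[c/h](R)) → 3

== RESULT ==
h | g | c | a | b
1 | 3 | 1 | 9 | 3
3 | 2 | 3 | 7 | 2
7 | 2 | 7 | 3 | 2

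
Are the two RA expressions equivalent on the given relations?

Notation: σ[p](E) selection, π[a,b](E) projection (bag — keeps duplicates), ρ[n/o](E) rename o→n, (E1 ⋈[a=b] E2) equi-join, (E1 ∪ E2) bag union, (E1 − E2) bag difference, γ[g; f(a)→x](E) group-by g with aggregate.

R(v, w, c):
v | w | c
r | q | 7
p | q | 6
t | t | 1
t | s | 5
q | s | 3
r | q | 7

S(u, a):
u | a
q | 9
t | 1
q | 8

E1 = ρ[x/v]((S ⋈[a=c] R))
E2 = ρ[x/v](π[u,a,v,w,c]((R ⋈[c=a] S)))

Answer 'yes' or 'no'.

E1 stepwise |·|:
  S → 3
  R → 6
  (S ⋈[a=c] R) → 1
  ρ[x/v]((S ⋈[a=c] R)) → 1
E2 stepwise |·|:
  R → 6
  S → 3
  (R ⋈[c=a] S) → 1
  π[u,a,v,w,c]((R ⋈[c=a] S)) → 1
  ρ[x/v](π[u,a,v,w,c]((R ⋈[c=a] S))) → 1

E1 and E2 produce the same multiset:
u | a | x | w | c
t | 1 | t | t | 1

yes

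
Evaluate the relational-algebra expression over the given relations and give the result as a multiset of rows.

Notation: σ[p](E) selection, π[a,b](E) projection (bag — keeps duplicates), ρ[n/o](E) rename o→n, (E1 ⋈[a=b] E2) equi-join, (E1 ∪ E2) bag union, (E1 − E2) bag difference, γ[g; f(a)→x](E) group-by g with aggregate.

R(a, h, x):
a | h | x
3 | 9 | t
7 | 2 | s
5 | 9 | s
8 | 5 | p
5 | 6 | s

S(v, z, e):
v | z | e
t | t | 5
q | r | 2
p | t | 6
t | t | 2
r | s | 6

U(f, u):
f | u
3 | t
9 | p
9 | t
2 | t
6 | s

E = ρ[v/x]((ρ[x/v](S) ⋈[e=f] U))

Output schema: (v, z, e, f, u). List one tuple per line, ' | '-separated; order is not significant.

Per-node cardinality:
  S → 5
  ρ[x/v](S) → 5
  U → 5
  (ρ[x/v](S) ⋈[e=f] U) → 4
  ρ[v/x]((ρ[x/v](S) ⋈[e=f] U)) → 4

== RESULT ==
v | z | e | f | u
p | t | 6 | 6 | s
q | r | 2 | 2 | t
r | s | 6 | 6 | s
t | t | 2 | 2 | t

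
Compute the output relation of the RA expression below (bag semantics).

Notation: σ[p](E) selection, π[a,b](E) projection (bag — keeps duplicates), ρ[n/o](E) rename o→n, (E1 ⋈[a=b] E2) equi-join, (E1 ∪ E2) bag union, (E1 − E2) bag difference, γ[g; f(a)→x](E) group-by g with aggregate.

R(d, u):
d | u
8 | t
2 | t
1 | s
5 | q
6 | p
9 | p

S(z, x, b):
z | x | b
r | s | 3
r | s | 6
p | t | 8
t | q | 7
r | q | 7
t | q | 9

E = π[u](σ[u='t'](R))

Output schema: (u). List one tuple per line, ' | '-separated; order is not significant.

Subexpression sizes:
  R → 6
  σ[u='t'](R) → 2
  π[u](σ[u='t'](R)) → 2

== RESULT ==
u
t
t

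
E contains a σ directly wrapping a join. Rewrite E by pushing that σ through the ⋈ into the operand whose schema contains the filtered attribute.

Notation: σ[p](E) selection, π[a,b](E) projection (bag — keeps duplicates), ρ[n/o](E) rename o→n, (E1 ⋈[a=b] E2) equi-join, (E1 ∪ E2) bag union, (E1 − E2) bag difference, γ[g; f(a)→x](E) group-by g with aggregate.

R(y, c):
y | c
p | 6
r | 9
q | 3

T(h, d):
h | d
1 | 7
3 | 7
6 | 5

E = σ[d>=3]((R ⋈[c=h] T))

σ filters on d, owned by the right side.
E' = (R ⋈[c=h] σ[d>=3](T))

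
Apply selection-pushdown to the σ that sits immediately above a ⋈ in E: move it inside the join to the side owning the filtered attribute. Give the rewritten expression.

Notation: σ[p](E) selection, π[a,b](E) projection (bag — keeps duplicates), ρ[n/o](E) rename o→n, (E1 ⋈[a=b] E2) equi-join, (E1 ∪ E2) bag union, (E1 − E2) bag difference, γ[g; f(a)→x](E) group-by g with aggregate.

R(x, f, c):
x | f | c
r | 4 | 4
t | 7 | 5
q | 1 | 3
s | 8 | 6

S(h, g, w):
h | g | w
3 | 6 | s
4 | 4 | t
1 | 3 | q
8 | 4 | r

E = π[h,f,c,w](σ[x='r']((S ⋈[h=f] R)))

σ filters on x, owned by the right side.
E' = π[h,f,c,w]((S ⋈[h=f] σ[x='r'](R)))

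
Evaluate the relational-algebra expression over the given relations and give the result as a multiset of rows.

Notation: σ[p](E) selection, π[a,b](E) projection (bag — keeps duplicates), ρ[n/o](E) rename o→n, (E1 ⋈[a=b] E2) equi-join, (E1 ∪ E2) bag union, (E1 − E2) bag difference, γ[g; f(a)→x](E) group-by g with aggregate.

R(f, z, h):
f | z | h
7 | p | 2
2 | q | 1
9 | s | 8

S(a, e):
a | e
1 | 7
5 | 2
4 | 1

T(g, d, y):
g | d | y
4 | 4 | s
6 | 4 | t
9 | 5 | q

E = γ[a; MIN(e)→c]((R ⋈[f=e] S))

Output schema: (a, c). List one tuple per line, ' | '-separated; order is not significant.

Row counts bottom-up:
  R → 3
  S → 3
  (R ⋈[f=e] S) → 2
  γ[a; MIN(e)→c]((R ⋈[f=e] S)) → 2

== RESULT ==
a | c
1 | 7
5 | 2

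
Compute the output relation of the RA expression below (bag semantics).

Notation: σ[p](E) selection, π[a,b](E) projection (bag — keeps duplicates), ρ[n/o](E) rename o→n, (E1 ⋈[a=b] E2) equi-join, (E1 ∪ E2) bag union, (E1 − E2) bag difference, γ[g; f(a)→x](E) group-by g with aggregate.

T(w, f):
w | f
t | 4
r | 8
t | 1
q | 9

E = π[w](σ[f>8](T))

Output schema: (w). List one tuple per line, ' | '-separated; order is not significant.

Row counts bottom-up:
  T → 4
  σ[f>8](T) → 1
  π[w](σ[f>8](T)) → 1

== RESULT ==
w
q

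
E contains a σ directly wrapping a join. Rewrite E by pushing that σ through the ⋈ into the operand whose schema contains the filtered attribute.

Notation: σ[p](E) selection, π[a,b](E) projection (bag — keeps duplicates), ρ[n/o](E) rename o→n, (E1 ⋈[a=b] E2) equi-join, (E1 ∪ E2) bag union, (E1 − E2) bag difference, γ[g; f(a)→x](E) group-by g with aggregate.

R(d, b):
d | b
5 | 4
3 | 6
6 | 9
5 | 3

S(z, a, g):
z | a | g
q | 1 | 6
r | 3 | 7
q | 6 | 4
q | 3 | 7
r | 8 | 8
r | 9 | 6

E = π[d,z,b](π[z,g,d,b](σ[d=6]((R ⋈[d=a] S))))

σ filters on d, owned by the left side.
E' = π[d,z,b](π[z,g,d,b]((σ[d=6](R) ⋈[d=a] S)))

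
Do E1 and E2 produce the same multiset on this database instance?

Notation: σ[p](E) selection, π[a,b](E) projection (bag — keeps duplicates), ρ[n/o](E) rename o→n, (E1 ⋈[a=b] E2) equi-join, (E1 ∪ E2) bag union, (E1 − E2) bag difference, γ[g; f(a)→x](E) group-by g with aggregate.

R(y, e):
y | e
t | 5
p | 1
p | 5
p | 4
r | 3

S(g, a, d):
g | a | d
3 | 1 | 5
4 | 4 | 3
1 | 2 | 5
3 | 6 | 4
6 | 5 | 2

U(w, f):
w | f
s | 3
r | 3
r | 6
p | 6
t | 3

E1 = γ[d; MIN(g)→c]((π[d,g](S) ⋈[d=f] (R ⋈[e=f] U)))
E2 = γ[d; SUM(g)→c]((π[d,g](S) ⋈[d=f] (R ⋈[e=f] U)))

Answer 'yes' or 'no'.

E1 row counts bottom-up:
  S → 5
  π[d,g](S) → 5
  R → 5
  U → 5
  (R ⋈[e=f] U) → 3
  (π[d,g](S) ⋈[d=f] (R ⋈[e=f] U)) → 3
  γ[d; MIN(g)→c]((π[d,g](S) ⋈[d=f] (R ⋈[e=f] U))) → 1
E2 row counts bottom-up:
  S → 5
  π[d,g](S) → 5
  R → 5
  U → 5
  (R ⋈[e=f] U) → 3
  (π[d,g](S) ⋈[d=f] (R ⋈[e=f] U)) → 3
  γ[d; SUM(g)→c]((π[d,g](S) ⋈[d=f] (R ⋈[e=f] U))) → 1

E1 result:
d | c
3 | 4
E2 result:
d | c
3 | 12
Witness: (3, 12) appears 0× in E1 but 1× in E2.

no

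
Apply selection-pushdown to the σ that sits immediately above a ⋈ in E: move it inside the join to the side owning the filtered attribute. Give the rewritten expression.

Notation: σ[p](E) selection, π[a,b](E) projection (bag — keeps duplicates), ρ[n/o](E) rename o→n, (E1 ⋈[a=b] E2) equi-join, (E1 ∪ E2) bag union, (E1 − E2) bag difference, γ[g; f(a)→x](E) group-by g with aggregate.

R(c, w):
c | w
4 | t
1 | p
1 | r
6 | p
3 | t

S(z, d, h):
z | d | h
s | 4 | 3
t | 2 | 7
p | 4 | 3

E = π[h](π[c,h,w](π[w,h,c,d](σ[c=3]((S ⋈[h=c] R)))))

σ filters on c, owned by the right side.
E' = π[h](π[c,h,w](π[w,h,c,d]((S ⋈[h=c] σ[c=3](R)))))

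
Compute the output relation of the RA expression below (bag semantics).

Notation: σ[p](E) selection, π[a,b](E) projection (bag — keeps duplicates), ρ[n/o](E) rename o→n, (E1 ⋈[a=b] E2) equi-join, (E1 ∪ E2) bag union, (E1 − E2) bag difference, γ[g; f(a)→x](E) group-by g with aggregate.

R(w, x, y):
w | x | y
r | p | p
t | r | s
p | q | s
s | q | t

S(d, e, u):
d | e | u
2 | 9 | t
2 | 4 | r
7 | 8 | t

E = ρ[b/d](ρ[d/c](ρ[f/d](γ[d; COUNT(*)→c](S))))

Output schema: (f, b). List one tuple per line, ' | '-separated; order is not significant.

Row counts bottom-up:
  S → 3
  γ[d; COUNT(*)→c](S) → 2
  ρ[f/d](γ[d; COUNT(*)→c](S)) → 2
  ρ[d/c](ρ[f/d](γ[d; COUNT(*)→c](S))) → 2
  ρ[b/d](ρ[d/c](ρ[f/d](γ[d; COUNT(*)→c](S)))) → 2

== RESULT ==
f | b
2 | 2
7 | 1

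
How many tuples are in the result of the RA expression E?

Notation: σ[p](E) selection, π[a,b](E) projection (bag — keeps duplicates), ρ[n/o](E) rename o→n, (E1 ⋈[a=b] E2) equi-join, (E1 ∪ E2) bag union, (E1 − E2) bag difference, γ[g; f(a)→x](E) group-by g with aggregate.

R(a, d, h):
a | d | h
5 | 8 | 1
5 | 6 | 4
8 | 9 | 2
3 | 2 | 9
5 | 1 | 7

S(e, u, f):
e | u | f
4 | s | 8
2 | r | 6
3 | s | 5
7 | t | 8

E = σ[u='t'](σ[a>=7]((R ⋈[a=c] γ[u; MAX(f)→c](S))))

Per-node cardinality:
  R → 5
  S → 4
  γ[u; MAX(f)→c](S) → 3
  (R ⋈[a=c] γ[u; MAX(f)→c](S)) → 2
  σ[a>=7]((R ⋈[a=c] γ[u; MAX(f)→c](S))) → 2
  σ[u='t'](σ[a>=7]((R ⋈[a=c] γ[u; MAX(f)→c](S)))) → 1

|E| = 1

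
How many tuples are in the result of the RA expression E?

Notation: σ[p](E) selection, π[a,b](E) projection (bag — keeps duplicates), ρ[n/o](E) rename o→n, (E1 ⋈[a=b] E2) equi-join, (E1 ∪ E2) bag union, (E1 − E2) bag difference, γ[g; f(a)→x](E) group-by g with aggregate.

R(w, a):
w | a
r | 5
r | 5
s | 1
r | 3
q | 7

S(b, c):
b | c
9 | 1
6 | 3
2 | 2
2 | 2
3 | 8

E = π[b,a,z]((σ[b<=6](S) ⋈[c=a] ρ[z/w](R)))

Stepwise |·|:
  S → 5
  σ[b<=6](S) → 4
  R → 5
  ρ[z/w](R) → 5
  (σ[b<=6](S) ⋈[c=a] ρ[z/w](R)) → 1
  π[b,a,z]((σ[b<=6](S) ⋈[c=a] ρ[z/w](R))) → 1

|E| = 1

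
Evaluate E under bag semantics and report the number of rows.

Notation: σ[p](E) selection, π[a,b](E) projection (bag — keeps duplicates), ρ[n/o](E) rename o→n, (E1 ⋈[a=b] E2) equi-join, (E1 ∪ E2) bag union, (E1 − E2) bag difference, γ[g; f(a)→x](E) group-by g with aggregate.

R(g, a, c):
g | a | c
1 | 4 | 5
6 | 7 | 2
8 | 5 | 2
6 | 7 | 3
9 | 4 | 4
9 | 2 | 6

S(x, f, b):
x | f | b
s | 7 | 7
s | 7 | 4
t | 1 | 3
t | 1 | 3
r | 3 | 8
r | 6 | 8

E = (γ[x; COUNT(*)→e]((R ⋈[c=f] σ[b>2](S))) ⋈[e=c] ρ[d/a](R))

Subexpression sizes:
  R → 6
  S → 6
  σ[b>2](S) → 6
  (R ⋈[c=f] σ[b>2](S)) → 2
  γ[x; COUNT(*)→e]((R ⋈[c=f] σ[b>2](S))) → 1
  R → 6
  ρ[d/a](R) → 6
  (γ[x; COUNT(*)→e]((R ⋈[c=f] σ[b>2](S))) ⋈[e=c] ρ[d/a](R)) → 2

|E| = 2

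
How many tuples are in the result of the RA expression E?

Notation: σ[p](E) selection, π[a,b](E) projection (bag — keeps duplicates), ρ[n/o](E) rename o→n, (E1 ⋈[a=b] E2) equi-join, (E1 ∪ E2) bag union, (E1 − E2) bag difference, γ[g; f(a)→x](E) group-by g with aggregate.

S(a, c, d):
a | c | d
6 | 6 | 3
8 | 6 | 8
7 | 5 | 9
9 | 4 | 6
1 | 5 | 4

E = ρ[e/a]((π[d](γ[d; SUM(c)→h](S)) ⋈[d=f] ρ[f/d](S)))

Subexpression sizes:
  S → 5
  γ[d; SUM(c)→h](S) → 5
  π[d](γ[d; SUM(c)→h](S)) → 5
  S → 5
  ρ[f/d](S) → 5
  (π[d](γ[d; SUM(c)→h](S)) ⋈[d=f] ρ[f/d](S)) → 5
  ρ[e/a]((π[d](γ[d; SUM(c)→h](S)) ⋈[d=f] ρ[f/d](S))) → 5

|E| = 5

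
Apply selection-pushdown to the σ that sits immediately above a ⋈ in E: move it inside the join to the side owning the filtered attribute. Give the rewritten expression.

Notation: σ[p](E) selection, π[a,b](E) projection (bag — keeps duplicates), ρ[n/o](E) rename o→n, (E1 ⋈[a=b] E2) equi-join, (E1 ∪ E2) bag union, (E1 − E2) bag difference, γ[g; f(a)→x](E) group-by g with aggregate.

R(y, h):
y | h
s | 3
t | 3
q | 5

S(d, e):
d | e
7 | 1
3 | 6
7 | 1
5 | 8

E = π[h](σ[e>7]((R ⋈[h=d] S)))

σ filters on e, owned by the right side.
E' = π[h]((R ⋈[h=d] σ[e>7](S)))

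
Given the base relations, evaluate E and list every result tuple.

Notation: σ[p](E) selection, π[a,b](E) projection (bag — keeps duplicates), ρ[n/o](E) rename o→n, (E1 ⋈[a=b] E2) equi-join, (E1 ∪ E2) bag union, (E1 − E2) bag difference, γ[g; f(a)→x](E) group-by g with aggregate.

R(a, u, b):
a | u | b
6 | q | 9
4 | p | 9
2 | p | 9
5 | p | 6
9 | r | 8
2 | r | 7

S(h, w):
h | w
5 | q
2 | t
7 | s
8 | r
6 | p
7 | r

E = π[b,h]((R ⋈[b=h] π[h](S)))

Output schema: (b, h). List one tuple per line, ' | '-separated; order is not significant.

Stepwise |·|:
  R → 6
  S → 6
  π[h](S) → 6
  (R ⋈[b=h] π[h](S)) → 4
  π[b,h]((R ⋈[b=h] π[h](S))) → 4

== RESULT ==
b | h
6 | 6
7 | 7
7 | 7
8 | 8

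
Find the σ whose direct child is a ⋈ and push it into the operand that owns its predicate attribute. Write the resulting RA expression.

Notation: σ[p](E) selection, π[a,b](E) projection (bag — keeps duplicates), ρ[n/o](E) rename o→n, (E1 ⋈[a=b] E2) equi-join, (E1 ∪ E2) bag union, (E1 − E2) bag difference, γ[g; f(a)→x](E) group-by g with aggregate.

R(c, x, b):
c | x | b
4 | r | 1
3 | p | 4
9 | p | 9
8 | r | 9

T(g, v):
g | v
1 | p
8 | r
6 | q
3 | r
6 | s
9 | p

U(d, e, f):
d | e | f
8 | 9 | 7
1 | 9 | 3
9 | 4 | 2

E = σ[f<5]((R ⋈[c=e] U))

σ filters on f, owned by the right side.
E' = (R ⋈[c=e] σ[f<5](U))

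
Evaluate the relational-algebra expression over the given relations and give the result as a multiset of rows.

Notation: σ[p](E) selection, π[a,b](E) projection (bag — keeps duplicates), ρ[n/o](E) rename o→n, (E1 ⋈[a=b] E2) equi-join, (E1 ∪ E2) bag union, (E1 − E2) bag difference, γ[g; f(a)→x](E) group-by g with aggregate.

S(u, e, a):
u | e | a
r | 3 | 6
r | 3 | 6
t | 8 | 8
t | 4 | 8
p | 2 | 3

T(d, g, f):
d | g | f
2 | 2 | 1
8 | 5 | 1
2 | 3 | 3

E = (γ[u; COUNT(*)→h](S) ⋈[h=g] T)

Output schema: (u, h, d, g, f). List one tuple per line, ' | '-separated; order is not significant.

Per-node cardinality:
  S → 5
  γ[u; COUNT(*)→h](S) → 3
  T → 3
  (γ[u; COUNT(*)→h](S) ⋈[h=g] T) → 2

== RESULT ==
u | h | d | g | f
r | 2 | 2 | 2 | 1
t | 2 | 2 | 2 | 1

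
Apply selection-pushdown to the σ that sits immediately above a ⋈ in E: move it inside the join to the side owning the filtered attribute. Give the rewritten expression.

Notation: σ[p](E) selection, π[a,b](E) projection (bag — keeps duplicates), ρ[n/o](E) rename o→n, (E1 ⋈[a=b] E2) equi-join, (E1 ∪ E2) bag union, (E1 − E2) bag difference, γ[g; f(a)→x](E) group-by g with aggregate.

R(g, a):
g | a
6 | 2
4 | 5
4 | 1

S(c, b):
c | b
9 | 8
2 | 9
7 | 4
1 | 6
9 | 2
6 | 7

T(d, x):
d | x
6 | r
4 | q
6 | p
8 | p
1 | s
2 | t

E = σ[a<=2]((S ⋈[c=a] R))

σ filters on a, owned by the right side.
E' = (S ⋈[c=a] σ[a<=2](R))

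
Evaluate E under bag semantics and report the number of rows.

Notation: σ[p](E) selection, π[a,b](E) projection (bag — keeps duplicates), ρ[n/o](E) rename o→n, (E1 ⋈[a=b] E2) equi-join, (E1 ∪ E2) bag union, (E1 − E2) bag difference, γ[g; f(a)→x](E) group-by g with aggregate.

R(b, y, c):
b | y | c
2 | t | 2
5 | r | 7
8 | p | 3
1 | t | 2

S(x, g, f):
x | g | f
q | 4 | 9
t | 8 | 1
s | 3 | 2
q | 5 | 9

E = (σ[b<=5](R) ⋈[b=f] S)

Per-node cardinality:
  R → 4
  σ[b<=5](R) → 3
  S → 4
  (σ[b<=5](R) ⋈[b=f] S) → 2

|E| = 2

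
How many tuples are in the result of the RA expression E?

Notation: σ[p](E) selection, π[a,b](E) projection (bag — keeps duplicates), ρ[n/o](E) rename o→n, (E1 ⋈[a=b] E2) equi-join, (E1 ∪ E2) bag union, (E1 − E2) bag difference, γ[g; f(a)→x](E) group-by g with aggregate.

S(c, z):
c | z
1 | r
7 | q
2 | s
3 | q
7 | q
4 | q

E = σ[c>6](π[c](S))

Per-node cardinality:
  S → 6
  π[c](S) → 6
  σ[c>6](π[c](S)) → 2

|E| = 2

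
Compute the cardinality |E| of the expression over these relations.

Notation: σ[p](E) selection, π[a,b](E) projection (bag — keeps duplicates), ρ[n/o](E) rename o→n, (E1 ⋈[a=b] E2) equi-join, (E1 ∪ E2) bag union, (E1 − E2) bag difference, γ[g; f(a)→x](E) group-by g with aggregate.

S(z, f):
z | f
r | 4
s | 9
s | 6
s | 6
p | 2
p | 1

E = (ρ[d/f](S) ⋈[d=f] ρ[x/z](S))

Stepwise |·|:
  S → 6
  ρ[d/f](S) → 6
  S → 6
  ρ[x/z](S) → 6
  (ρ[d/f](S) ⋈[d=f] ρ[x/z](S)) → 8

|E| = 8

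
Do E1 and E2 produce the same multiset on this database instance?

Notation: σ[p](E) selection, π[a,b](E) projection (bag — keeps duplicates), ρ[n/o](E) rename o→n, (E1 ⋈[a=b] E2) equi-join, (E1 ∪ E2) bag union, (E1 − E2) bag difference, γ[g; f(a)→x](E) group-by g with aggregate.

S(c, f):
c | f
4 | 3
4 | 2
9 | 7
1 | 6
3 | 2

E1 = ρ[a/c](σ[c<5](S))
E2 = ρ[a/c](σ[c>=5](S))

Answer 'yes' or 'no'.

E1 stepwise |·|:
  S → 5
  σ[c<5](S) → 4
  ρ[a/c](σ[c<5](S)) → 4
E2 stepwise |·|:
  S → 5
  σ[c>=5](S) → 1
  ρ[a/c](σ[c>=5](S)) → 1

E1 result:
a | f
1 | 6
3 | 2
4 | 2
4 | 3
E2 result:
a | f
9 | 7
Witness: (4, 3) appears 1× in E1 but 0× in E2.

no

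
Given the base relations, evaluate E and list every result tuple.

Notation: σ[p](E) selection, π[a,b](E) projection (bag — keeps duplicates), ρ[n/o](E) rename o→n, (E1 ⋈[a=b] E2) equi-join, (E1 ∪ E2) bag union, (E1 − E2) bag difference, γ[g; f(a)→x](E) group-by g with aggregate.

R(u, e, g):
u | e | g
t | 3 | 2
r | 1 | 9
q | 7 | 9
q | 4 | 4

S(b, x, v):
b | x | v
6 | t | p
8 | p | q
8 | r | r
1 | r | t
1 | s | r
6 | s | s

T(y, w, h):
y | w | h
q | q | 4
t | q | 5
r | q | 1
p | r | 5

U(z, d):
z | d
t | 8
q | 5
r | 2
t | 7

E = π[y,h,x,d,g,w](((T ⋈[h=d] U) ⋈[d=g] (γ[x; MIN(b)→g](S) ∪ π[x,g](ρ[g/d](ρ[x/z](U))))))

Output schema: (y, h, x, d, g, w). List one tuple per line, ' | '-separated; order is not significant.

Subexpression sizes:
  T → 4
  U → 4
  (T ⋈[h=d] U) → 2
  S → 6
  γ[x; MIN(b)→g](S) → 4
  U → 4
  ρ[x/z](U) → 4
  ρ[g/d](ρ[x/z](U)) → 4
  π[x,g](ρ[g/d](ρ[x/z](U))) → 4
  (γ[x; MIN(b)→g](S) ∪ π[x,g](ρ[g/d](ρ[x/z](U)))) → 8
  ((T ⋈[h=d] U) ⋈[d=g] (γ[x; MIN(b)→g](S) ∪ π[x,g](ρ[g/d](ρ[x/z](U))))) → 2
  π[y,h,x,d,g,w](((T ⋈[h=d] U) ⋈[d=g] (γ[x; MIN(b)→g](S) ∪ π[x,g](ρ[g/d](ρ[x/z](U)))))) → 2

== RESULT ==
y | h | x | d | g | w
p | 5 | q | 5 | 5 | r
t | 5 | q | 5 | 5 | q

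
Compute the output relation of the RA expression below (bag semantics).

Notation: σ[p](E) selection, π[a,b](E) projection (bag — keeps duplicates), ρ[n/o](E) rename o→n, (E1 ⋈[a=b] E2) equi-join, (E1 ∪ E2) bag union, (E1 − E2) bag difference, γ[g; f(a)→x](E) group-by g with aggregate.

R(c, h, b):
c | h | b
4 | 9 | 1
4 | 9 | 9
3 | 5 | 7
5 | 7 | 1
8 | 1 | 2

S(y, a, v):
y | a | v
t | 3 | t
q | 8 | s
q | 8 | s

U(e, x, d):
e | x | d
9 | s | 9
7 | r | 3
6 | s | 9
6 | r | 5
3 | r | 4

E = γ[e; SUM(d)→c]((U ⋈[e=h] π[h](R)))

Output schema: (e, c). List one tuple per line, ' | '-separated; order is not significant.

Per-node cardinality:
  U → 5
  R → 5
  π[h](R) → 5
  (U ⋈[e=h] π[h](R)) → 3
  γ[e; SUM(d)→c]((U ⋈[e=h] π[h](R))) → 2

== RESULT ==
e | c
7 | 3
9 | 18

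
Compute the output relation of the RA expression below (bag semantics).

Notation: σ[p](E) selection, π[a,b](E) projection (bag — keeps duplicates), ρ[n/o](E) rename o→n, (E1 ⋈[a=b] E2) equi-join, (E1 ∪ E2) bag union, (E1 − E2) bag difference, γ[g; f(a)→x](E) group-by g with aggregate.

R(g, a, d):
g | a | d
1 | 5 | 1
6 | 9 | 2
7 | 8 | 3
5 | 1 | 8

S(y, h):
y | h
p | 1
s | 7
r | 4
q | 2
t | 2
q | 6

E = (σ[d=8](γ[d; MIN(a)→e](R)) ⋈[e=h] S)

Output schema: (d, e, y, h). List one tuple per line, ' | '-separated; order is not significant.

Stepwise |·|:
  R → 4
  γ[d; MIN(a)→e](R) → 4
  σ[d=8](γ[d; MIN(a)→e](R)) → 1
  S → 6
  (σ[d=8](γ[d; MIN(a)→e](R)) ⋈[e=h] S) → 1

== RESULT ==
d | e | y | h
8 | 1 | p | 1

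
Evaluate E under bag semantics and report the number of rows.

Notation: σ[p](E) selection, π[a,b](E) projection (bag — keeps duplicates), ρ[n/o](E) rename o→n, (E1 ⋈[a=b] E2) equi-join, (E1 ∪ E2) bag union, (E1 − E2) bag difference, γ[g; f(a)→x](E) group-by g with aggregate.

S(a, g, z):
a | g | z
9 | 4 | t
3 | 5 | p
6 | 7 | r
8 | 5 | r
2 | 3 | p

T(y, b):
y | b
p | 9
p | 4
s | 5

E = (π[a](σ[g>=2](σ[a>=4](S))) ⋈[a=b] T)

Per-node cardinality:
  S → 5
  σ[a>=4](S) → 3
  σ[g>=2](σ[a>=4](S)) → 3
  π[a](σ[g>=2](σ[a>=4](S))) → 3
  T → 3
  (π[a](σ[g>=2](σ[a>=4](S))) ⋈[a=b] T) → 1

|E| = 1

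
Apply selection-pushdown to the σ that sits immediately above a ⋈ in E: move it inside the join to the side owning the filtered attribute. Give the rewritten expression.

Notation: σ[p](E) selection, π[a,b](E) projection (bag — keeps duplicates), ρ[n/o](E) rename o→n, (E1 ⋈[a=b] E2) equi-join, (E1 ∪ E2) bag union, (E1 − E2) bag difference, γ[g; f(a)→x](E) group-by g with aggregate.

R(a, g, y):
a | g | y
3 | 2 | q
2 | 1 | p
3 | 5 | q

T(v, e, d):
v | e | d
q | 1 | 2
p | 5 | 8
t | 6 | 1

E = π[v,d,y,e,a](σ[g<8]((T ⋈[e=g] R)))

σ filters on g, owned by the right side.
E' = π[v,d,y,e,a]((T ⋈[e=g] σ[g<8](R)))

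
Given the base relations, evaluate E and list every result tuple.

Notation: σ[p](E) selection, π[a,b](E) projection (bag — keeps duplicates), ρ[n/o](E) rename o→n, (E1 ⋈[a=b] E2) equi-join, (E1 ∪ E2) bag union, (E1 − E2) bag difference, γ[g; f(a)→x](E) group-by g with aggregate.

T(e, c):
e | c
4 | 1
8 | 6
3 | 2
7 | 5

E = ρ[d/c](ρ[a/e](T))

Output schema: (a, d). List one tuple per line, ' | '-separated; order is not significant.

Per-node cardinality:
  T → 4
  ρ[a/e](T) → 4
  ρ[d/c](ρ[a/e](T)) → 4

== RESULT ==
a | d
3 | 2
4 | 1
7 | 5
8 | 6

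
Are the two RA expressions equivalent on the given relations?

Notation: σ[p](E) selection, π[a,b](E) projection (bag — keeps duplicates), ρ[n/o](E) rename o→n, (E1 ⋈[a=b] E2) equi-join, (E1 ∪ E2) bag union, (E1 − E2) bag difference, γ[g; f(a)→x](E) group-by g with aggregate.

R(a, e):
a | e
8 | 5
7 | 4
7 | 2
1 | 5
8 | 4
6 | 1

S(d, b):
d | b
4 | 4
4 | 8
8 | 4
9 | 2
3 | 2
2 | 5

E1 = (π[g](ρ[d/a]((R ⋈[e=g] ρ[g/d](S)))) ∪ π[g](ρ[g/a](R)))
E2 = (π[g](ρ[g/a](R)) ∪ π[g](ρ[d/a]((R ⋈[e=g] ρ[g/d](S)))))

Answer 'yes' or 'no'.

E1 row counts bottom-up:
  R → 6
  S → 6
  ρ[g/d](S) → 6
  (R ⋈[e=g] ρ[g/d](S)) → 5
  ρ[d/a]((R ⋈[e=g] ρ[g/d](S))) → 5
  π[g](ρ[d/a]((R ⋈[e=g] ρ[g/d](S)))) → 5
  R → 6
  ρ[g/a](R) → 6
  π[g](ρ[g/a](R)) → 6
  (π[g](ρ[d/a]((R ⋈[e=g] ρ[g/d](S)))) ∪ π[g](ρ[g/a](R))) → 11
E2 row counts bottom-up:
  R → 6
  ρ[g/a](R) → 6
  π[g](ρ[g/a](R)) → 6
  R → 6
  S → 6
  ρ[g/d](S) → 6
  (R ⋈[e=g] ρ[g/d](S)) → 5
  ρ[d/a]((R ⋈[e=g] ρ[g/d](S))) → 5
  π[g](ρ[d/a]((R ⋈[e=g] ρ[g/d](S)))) → 5
  (π[g](ρ[g/a](R)) ∪ π[g](ρ[d/a]((R ⋈[e=g] ρ[g/d](S))))) → 11

E1 and E2 produce the same multiset:
g
1
2
4
4
4
4
6
7
7
8
8

yes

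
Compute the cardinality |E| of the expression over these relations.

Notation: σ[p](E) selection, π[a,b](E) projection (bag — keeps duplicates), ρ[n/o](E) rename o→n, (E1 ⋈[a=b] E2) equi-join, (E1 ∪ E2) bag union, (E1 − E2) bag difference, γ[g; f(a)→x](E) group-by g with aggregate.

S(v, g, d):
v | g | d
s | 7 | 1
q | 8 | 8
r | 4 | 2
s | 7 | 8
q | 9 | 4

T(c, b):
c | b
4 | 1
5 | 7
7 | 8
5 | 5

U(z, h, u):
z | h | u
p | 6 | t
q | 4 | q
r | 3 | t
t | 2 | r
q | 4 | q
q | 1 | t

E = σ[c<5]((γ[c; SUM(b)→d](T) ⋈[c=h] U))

Subexpression sizes:
  T → 4
  γ[c; SUM(b)→d](T) → 3
  U → 6
  (γ[c; SUM(b)→d](T) ⋈[c=h] U) → 2
  σ[c<5]((γ[c; SUM(b)→d](T) ⋈[c=h] U)) → 2

|E| = 2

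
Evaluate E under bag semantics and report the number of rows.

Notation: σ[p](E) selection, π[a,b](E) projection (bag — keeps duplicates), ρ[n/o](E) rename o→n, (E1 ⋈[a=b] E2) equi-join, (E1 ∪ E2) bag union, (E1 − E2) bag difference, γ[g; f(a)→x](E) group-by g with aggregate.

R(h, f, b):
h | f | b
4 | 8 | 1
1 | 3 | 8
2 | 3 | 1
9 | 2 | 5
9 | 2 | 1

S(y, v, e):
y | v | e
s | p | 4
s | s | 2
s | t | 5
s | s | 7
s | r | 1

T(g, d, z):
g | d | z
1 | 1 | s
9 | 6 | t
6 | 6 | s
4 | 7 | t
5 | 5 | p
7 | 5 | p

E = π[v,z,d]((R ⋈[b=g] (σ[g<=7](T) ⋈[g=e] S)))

Per-node cardinality:
  R → 5
  T → 6
  σ[g<=7](T) → 5
  S → 5
  (σ[g<=7](T) ⋈[g=e] S) → 4
  (R ⋈[b=g] (σ[g<=7](T) ⋈[g=e] S)) → 4
  π[v,z,d]((R ⋈[b=g] (σ[g<=7](T) ⋈[g=e] S))) → 4

|E| = 4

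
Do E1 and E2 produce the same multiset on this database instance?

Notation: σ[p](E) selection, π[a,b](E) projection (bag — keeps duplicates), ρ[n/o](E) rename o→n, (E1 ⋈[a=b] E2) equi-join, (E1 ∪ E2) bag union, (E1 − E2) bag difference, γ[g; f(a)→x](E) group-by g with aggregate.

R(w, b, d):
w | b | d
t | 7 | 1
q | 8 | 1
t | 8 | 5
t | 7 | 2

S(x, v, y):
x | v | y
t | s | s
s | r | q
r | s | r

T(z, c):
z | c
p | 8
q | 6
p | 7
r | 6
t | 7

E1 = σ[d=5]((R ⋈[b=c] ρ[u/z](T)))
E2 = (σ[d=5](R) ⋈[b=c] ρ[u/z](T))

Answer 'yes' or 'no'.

E1 subexpression sizes:
  R → 4
  T → 5
  ρ[u/z](T) → 5
  (R ⋈[b=c] ρ[u/z](T)) → 6
  σ[d=5]((R ⋈[b=c] ρ[u/z](T))) → 1
E2 subexpression sizes:
  R → 4
  σ[d=5](R) → 1
  T → 5
  ρ[u/z](T) → 5
  (σ[d=5](R) ⋈[b=c] ρ[u/z](T)) → 1

E1 and E2 produce the same multiset:
w | b | d | u | c
t | 8 | 5 | p | 8

yes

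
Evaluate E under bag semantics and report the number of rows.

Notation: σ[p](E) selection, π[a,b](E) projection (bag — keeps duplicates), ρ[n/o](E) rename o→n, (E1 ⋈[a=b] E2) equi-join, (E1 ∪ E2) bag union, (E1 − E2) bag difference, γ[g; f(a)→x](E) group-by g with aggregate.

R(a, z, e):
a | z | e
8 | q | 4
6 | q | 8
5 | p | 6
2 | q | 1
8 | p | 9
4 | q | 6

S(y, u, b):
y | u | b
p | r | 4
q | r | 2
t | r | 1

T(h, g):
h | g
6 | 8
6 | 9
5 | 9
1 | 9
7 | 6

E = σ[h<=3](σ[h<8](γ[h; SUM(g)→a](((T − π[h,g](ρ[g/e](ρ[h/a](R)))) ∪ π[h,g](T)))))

Per-node cardinality:
  T → 5
  R → 6
  ρ[h/a](R) → 6
  ρ[g/e](ρ[h/a](R)) → 6
  π[h,g](ρ[g/e](ρ[h/a](R))) → 6
  (T − π[h,g](ρ[g/e](ρ[h/a](R)))) → 4
  T → 5
  π[h,g](T) → 5
  ((T − π[h,g](ρ[g/e](ρ[h/a](R)))) ∪ π[h,g](T)) → 9
  γ[h; SUM(g)→a](((T − π[h,g](ρ[g/e](ρ[h/a](R)))) ∪ π[h,g](T))) → 4
  σ[h<8](γ[h; SUM(g)→a](((T − π[h,g](ρ[g/e](ρ[h/a](R)))) ∪ π[h,g](T)))) → 4
  σ[h<=3](σ[h<8](γ[h; SUM(g)→a](((T − π[h,g](ρ[g/e](ρ[h/a](R)))) ∪ π[h,g](T))))) → 1

|E| = 1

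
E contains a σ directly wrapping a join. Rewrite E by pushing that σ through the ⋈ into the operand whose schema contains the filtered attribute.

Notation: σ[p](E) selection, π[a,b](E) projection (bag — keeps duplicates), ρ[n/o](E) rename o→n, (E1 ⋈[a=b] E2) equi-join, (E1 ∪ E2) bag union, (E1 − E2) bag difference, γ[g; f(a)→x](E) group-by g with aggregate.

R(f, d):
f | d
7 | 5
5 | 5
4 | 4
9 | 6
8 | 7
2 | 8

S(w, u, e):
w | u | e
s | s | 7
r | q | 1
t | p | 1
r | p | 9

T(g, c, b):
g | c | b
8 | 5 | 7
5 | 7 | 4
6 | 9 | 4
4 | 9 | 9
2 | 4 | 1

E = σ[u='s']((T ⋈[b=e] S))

σ filters on u, owned by the right side.
E' = (T ⋈[b=e] σ[u='s'](S))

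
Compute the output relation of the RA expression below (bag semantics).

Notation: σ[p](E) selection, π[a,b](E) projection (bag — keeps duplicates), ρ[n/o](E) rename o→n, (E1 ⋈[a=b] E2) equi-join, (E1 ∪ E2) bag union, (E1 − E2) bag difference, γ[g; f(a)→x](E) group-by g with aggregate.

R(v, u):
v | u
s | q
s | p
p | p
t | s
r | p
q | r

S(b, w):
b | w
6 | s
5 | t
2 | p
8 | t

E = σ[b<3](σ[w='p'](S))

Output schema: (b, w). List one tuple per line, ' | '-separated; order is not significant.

Subexpression sizes:
  S → 4
  σ[w='p'](S) → 1
  σ[b<3](σ[w='p'](S)) → 1

== RESULT ==
b | w
2 | p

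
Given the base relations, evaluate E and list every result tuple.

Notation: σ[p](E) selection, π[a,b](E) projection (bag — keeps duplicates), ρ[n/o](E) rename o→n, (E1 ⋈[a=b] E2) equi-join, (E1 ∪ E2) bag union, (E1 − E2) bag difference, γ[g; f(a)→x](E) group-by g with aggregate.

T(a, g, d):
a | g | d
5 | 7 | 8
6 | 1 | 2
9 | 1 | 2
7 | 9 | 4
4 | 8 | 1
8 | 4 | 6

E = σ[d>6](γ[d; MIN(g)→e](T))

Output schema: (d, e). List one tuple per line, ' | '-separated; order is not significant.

Per-node cardinality:
  T → 6
  γ[d; MIN(g)→e](T) → 5
  σ[d>6](γ[d; MIN(g)→e](T)) → 1

== RESULT ==
d | e
8 | 7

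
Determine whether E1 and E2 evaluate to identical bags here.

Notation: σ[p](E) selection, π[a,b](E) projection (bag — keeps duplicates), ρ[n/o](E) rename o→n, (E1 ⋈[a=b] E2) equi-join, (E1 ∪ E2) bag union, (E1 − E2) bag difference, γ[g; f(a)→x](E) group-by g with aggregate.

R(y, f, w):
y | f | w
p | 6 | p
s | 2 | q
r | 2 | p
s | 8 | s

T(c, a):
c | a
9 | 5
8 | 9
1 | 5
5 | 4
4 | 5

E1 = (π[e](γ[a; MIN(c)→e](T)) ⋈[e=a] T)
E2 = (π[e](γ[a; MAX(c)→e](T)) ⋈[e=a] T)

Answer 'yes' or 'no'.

E1 per-node cardinality:
  T → 5
  γ[a; MIN(c)→e](T) → 3
  π[e](γ[a; MIN(c)→e](T)) → 3
  T → 5
  (π[e](γ[a; MIN(c)→e](T)) ⋈[e=a] T) → 3
E2 per-node cardinality:
  T → 5
  γ[a; MAX(c)→e](T) → 3
  π[e](γ[a; MAX(c)→e](T)) → 3
  T → 5
  (π[e](γ[a; MAX(c)→e](T)) ⋈[e=a] T) → 4

E1 result:
e | c | a
5 | 1 | 5
5 | 4 | 5
5 | 9 | 5
E2 result:
e | c | a
5 | 1 | 5
5 | 4 | 5
5 | 9 | 5
9 | 8 | 9
Witness: (9, 8, 9) appears 0× in E1 but 1× in E2.

no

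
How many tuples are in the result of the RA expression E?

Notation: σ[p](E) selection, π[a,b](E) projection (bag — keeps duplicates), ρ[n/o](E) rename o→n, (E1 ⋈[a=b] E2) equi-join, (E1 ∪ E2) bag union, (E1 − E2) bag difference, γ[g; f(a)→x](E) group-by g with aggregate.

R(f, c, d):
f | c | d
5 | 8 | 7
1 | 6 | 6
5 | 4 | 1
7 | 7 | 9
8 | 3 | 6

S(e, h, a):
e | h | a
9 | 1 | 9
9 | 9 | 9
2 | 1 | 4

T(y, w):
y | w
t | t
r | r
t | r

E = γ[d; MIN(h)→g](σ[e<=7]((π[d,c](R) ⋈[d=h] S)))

Stepwise |·|:
  R → 5
  π[d,c](R) → 5
  S → 3
  (π[d,c](R) ⋈[d=h] S) → 3
  σ[e<=7]((π[d,c](R) ⋈[d=h] S)) → 1
  γ[d; MIN(h)→g](σ[e<=7]((π[d,c](R) ⋈[d=h] S))) → 1

|E| = 1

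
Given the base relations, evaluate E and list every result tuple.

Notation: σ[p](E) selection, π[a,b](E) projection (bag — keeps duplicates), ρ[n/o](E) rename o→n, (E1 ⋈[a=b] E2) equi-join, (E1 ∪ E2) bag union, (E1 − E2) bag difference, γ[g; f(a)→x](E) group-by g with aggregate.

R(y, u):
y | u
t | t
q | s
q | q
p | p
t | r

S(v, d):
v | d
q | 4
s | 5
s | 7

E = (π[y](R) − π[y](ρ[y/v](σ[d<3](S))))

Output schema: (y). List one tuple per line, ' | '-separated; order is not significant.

Row counts bottom-up:
  R → 5
  π[y](R) → 5
  S → 3
  σ[d<3](S) → 0
  ρ[y/v](σ[d<3](S)) → 0
  π[y](ρ[y/v](σ[d<3](S))) → 0
  (π[y](R) − π[y](ρ[y/v](σ[d<3](S)))) → 5

== RESULT ==
y
p
q
q
t
t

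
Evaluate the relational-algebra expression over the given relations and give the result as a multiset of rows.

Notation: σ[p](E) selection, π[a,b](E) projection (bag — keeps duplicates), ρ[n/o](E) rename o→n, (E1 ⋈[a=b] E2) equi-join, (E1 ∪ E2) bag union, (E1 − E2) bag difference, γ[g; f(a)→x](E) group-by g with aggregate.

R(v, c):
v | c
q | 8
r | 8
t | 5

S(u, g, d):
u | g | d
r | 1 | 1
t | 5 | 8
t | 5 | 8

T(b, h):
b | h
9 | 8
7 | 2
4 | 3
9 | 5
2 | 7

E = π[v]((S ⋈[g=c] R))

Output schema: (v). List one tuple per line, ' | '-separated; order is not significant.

Subexpression sizes:
  S → 3
  R → 3
  (S ⋈[g=c] R) → 2
  π[v]((S ⋈[g=c] R)) → 2

== RESULT ==
v
t
t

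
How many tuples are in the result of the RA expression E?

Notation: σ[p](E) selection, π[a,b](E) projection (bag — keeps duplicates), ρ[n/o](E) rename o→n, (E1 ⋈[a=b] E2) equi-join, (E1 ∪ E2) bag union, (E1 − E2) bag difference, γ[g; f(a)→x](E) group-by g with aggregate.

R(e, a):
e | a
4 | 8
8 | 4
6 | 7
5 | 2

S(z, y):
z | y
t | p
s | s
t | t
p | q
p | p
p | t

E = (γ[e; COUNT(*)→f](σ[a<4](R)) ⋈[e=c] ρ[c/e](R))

Stepwise |·|:
  R → 4
  σ[a<4](R) → 1
  γ[e; COUNT(*)→f](σ[a<4](R)) → 1
  R → 4
  ρ[c/e](R) → 4
  (γ[e; COUNT(*)→f](σ[a<4](R)) ⋈[e=c] ρ[c/e](R)) → 1

|E| = 1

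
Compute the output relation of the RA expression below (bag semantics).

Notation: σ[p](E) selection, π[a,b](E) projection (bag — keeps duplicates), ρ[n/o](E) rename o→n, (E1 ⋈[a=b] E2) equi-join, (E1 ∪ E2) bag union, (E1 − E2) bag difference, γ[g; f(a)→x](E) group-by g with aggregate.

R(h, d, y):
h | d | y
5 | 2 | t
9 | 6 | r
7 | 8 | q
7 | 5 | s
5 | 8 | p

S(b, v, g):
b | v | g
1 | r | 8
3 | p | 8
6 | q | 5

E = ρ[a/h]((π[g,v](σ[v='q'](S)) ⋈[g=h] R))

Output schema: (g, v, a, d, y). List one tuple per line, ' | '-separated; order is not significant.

Subexpression sizes:
  S → 3
  σ[v='q'](S) → 1
  π[g,v](σ[v='q'](S)) → 1
  R → 5
  (π[g,v](σ[v='q'](S)) ⋈[g=h] R) → 2
  ρ[a/h]((π[g,v](σ[v='q'](S)) ⋈[g=h] R)) → 2

== RESULT ==
g | v | a | d | y
5 | q | 5 | 2 | t
5 | q | 5 | 8 | p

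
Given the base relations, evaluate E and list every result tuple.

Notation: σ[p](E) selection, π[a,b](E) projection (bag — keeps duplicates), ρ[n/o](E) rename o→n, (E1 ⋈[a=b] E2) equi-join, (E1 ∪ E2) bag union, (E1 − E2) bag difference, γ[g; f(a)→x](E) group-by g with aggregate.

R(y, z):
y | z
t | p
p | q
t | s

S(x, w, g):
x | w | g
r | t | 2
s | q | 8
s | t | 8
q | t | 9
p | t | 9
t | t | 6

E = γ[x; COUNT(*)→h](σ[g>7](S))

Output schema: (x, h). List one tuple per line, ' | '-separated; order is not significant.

Subexpression sizes:
  S → 6
  σ[g>7](S) → 4
  γ[x; COUNT(*)→h](σ[g>7](S)) → 3

== RESULT ==
x | h
p | 1
q | 1
s | 2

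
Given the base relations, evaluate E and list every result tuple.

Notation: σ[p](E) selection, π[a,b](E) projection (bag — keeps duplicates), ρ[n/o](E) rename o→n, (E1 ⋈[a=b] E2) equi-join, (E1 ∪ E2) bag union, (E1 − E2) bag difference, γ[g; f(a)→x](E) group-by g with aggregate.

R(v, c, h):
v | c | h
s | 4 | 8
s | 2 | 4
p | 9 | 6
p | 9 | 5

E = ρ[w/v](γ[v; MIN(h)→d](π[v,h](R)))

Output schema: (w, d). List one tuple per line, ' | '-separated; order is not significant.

Row counts bottom-up:
  R → 4
  π[v,h](R) → 4
  γ[v; MIN(h)→d](π[v,h](R)) → 2
  ρ[w/v](γ[v; MIN(h)→d](π[v,h](R))) → 2

== RESULT ==
w | d
p | 5
s | 4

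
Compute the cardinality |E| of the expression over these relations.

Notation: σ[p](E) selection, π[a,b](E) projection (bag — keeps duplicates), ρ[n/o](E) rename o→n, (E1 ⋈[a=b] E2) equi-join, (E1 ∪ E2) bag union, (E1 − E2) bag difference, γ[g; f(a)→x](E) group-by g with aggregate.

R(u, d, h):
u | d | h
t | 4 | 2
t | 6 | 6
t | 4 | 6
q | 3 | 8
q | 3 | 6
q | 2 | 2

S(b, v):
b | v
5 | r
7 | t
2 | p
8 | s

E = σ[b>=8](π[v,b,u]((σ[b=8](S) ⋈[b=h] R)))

Subexpression sizes:
  S → 4
  σ[b=8](S) → 1
  R → 6
  (σ[b=8](S) ⋈[b=h] R) → 1
  π[v,b,u]((σ[b=8](S) ⋈[b=h] R)) → 1
  σ[b>=8](π[v,b,u]((σ[b=8](S) ⋈[b=h] R))) → 1

|E| = 1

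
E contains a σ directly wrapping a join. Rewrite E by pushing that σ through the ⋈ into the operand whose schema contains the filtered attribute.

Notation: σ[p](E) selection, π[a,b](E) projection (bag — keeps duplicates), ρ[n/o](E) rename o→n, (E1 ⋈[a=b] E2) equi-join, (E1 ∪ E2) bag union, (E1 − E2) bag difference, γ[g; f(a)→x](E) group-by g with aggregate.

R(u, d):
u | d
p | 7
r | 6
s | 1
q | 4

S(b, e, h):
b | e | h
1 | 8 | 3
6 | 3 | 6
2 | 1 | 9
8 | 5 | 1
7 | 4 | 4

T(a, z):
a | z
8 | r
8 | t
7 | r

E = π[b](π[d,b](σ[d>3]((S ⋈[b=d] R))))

σ filters on d, owned by the right side.
E' = π[b](π[d,b]((S ⋈[b=d] σ[d>3](R))))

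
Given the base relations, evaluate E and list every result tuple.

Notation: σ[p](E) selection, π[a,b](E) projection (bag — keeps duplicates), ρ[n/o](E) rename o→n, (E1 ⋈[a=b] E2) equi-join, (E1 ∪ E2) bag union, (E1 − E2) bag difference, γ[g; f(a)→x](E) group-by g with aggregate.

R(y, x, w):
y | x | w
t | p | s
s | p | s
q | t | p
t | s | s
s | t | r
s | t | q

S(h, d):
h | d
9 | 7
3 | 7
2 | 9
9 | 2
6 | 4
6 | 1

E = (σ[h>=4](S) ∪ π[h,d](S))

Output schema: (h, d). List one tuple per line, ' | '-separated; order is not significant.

Row counts bottom-up:
  S → 6
  σ[h>=4](S) → 4
  S → 6
  π[h,d](S) → 6
  (σ[h>=4](S) ∪ π[h,d](S)) → 10

== RESULT ==
h | d
2 | 9
3 | 7
6 | 1
6 | 1
6 | 4
6 | 4
9 | 2
9 | 2
9 | 7
9 | 7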